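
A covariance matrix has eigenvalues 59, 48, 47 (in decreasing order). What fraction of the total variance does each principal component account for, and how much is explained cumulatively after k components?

Step 1 — total variance = trace(Sigma) = Σ λ_i = 59 + 48 + 47 = 154.

Step 2 — fraction explained by component i = λ_i / Σ λ:
  PC1: 59/154 = 0.3831
  PC2: 48/154 = 0.3117
  PC3: 47/154 = 0.3052

Step 3 — cumulative fraction after k components = (λ_1 + ... + λ_k) / Σ λ:
  k = 1: 59/154 = 0.3831
  k = 2: (59 + 48)/154 = 107/154 = 0.6948
  k = 3: (59 + 48 + 47)/154 = 154/154 = 1

Summary (fraction, with percent):

explained: PC1 0.3831 (38.31%), PC2 0.3117 (31.17%), PC3 0.3052 (30.52%);  cumulative: 0.3831, 0.6948, 1


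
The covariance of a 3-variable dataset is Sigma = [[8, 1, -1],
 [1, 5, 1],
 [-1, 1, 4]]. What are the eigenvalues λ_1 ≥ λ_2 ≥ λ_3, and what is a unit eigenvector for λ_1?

Step 1 — characteristic polynomial p(λ) = det(λI - Sigma) = λ³ - tr·λ² + c_1·λ - det, where tr = trace, c_1 = sum of the principal 2×2 minors, det = det(Sigma):
  tr = 8 + 5 + 4 = 17,
  c_1 = (8·5 - (1)²) + (8·4 - (-1)²) + (5·4 - (1)²) = 39 + 31 + 19 = 89,
  det = 8·(5·4 - (1)²) - (1)·((1)·4 - (1)·(-1)) + (-1)·((1)·(1) - 5·(-1)) = 8·(19) - (1)·(5) + (-1)·(6) = 141.
  So p(λ) = λ³ - 17λ² + 89λ - 141.
Step 2 — look for an integer root (rational root theorem: any rational root is an integer divisor of 141). Testing λ = 3:
  p(3) = 27 - 153 + 267 - 141 = 0  ✓
  Dividing out (λ - 3): p(λ) = (λ - 3)(λ² - 14λ + 47).
Step 3 — remaining eigenvalues from the quadratic λ² - 14λ + 47 = 0:
  Δ = 14² - 4·47 = 196 - 188 = 8,  λ = (14 ± √8)/2 = (14 ± 2.8284)/2 ≈ 8.4142 or 5.5858.
  Sorted: λ_1 = 8.4142,  λ_2 = 5.5858,  λ_3 = 3  (check: sum = 17 = tr ✓).

Step 4 — unit eigenvector for λ_1 ≈ 8.4142: v spans the null space of (Sigma - λ_1 I), whose rows are
  r_1 = (-0.4142, 1, -1),  r_2 = (1, -3.4142, 1),  r_3 = (-1, 1, -4.4142).
  v is orthogonal to every row, so take v ∝ r_1 × r_2 = ((1)·(1) - (-1)·(-3.4142), (-1)·(1) - (-0.4142)·(1), (-0.4142)·(-3.4142) - (1)·(1)) ≈ (-2.4142, -0.5858, 0.4142).
  Rescale (multiply by -1 so the first nonzero entry is positive): u = (2.4142, 0.5858, -0.4142).
  ||u|| = √((2.4142)² + (0.5858)² + (-0.4142)²) = √(6.3431) ≈ 2.5186,  v_1 = u/||u|| ≈ (0.9586, 0.2326, -0.1645) (||v_1|| = 1).

λ_1 = 8.4142,  λ_2 = 5.5858,  λ_3 = 3;  v_1 ≈ (0.9586, 0.2326, -0.1645)


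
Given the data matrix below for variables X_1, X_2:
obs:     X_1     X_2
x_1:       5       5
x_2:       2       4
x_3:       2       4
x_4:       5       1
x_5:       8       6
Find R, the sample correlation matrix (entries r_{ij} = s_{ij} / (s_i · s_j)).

Step 1 — column means:
  mean(X_1) = (5 + 2 + 2 + 5 + 8) / 5 = 22/5 = 4.4
  mean(X_2) = (5 + 4 + 4 + 1 + 6) / 5 = 20/5 = 4

Step 2 — sample variances and covariances s[i,j] = (1/(n-1)) · Σ_k (x_{k,i} - mean_i) · (x_{k,j} - mean_j), with n-1 = 4:
  s[X_1,X_1] = ((0.6)·(0.6) + (-2.4)·(-2.4) + (-2.4)·(-2.4) + (0.6)·(0.6) + (3.6)·(3.6)) / 4 = 25.2/4 = 6.3
  s[X_1,X_2] = ((0.6)·(1) + (-2.4)·(0) + (-2.4)·(0) + (0.6)·(-3) + (3.6)·(2)) / 4 = 6/4 = 1.5
  s[X_2,X_2] = ((1)·(1) + (0)·(0) + (0)·(0) + (-3)·(-3) + (2)·(2)) / 4 = 14/4 = 3.5
  Sample standard deviations s_i = √(s[i,i]):
  s(X_1) = √(6.3) = 2.51
  s(X_2) = √(3.5) = 1.8708

Step 3 — r_{ij} = s_{ij} / (s_i · s_j):
  r[X_1,X_1] = 1 (diagonal).
  r[X_1,X_2] = 1.5 / (2.51 · 1.8708) = 1.5 / 4.6957 = 0.3194
  r[X_2,X_2] = 1 (diagonal).

R is symmetric with unit diagonal. Assembling:

R = [[1, 0.3194],
 [0.3194, 1]]


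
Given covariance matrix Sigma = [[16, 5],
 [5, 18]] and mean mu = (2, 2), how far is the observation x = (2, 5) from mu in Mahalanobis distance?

Step 1 — centre the observation: (x - mu) = (0, 3).

Step 2 — invert Sigma. det(Sigma) = 16·18 - (5)² = 263.
  Sigma^{-1} = (1/det) · [[d, -b], [-b, a]] = [[0.0684, -0.019],
 [-0.019, 0.0608]].

Step 3 — form the quadratic (x - mu)^T · Sigma^{-1} · (x - mu):
  Sigma^{-1} · (x - mu) = (-0.057, 0.1825).
  (x - mu)^T · [Sigma^{-1} · (x - mu)] = (0)·(-0.057) + (3)·(0.1825) = 0.5475.

Step 4 — take square root: d = √(0.5475) ≈ 0.74.

d(x, mu) = √(0.5475) ≈ 0.74


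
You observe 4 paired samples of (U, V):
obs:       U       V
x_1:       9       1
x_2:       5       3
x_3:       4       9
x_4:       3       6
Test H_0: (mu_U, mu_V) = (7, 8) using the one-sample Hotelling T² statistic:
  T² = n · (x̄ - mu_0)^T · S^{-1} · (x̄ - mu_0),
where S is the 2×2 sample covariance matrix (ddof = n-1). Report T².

Step 1 — sample mean vector:
  mean(U) = (9 + 5 + 4 + 3) / 4 = 21/4 = 5.25
  mean(V) = (1 + 3 + 9 + 6) / 4 = 19/4 = 4.75
  x̄ = (5.25, 4.75),  deviation x̄ - mu_0 = (5.25, 4.75) - (7, 8) = (-1.75, -3.25).

Step 2 — sample covariance matrix, S[i,j] = (1/(n-1)) · Σ_k (x_{k,i} - mean_i) · (x_{k,j} - mean_j), divisor n-1 = 3:
  S[U,U] = ((3.75)·(3.75) + (-0.25)·(-0.25) + (-1.25)·(-1.25) + (-2.25)·(-2.25)) / 3 = 20.75/3 = 6.9167
  S[U,V] = ((3.75)·(-3.75) + (-0.25)·(-1.75) + (-1.25)·(4.25) + (-2.25)·(1.25)) / 3 = -21.75/3 = -7.25
  S[V,V] = ((-3.75)·(-3.75) + (-1.75)·(-1.75) + (4.25)·(4.25) + (1.25)·(1.25)) / 3 = 36.75/3 = 12.25
  S = [[6.9167, -7.25],
 [-7.25, 12.25]].

Step 3 — invert S. det(S) = 6.9167·12.25 - (-7.25)² = 32.1667.
  S^{-1} = (1/det) · [[d, -b], [-b, a]] = [[0.3808, 0.2254],
 [0.2254, 0.215]].

Step 4 — quadratic form (x̄ - mu_0)^T · S^{-1} · (x̄ - mu_0):
  S^{-1} · (x̄ - mu_0) = (-1.399, -1.0933),
  (x̄ - mu_0)^T · [...] = (-1.75)·(-1.399) + (-3.25)·(-1.0933) = 6.0013.

Step 5 — scale by n: T² = 4 · 6.0013 = 24.0052.

T² ≈ 24.0052


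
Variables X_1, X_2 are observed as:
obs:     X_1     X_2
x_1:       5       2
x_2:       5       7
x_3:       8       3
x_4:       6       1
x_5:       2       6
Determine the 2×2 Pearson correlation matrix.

Step 1 — column means:
  mean(X_1) = (5 + 5 + 8 + 6 + 2) / 5 = 26/5 = 5.2
  mean(X_2) = (2 + 7 + 3 + 1 + 6) / 5 = 19/5 = 3.8

Step 2 — sample variances and covariances s[i,j] = (1/(n-1)) · Σ_k (x_{k,i} - mean_i) · (x_{k,j} - mean_j), with n-1 = 4:
  s[X_1,X_1] = ((-0.2)·(-0.2) + (-0.2)·(-0.2) + (2.8)·(2.8) + (0.8)·(0.8) + (-3.2)·(-3.2)) / 4 = 18.8/4 = 4.7
  s[X_1,X_2] = ((-0.2)·(-1.8) + (-0.2)·(3.2) + (2.8)·(-0.8) + (0.8)·(-2.8) + (-3.2)·(2.2)) / 4 = -11.8/4 = -2.95
  s[X_2,X_2] = ((-1.8)·(-1.8) + (3.2)·(3.2) + (-0.8)·(-0.8) + (-2.8)·(-2.8) + (2.2)·(2.2)) / 4 = 26.8/4 = 6.7
  Sample standard deviations s_i = √(s[i,i]):
  s(X_1) = √(4.7) = 2.1679
  s(X_2) = √(6.7) = 2.5884

Step 3 — r_{ij} = s_{ij} / (s_i · s_j):
  r[X_1,X_1] = 1 (diagonal).
  r[X_1,X_2] = -2.95 / (2.1679 · 2.5884) = -2.95 / 5.6116 = -0.5257
  r[X_2,X_2] = 1 (diagonal).

R is symmetric with unit diagonal. Assembling:

R = [[1, -0.5257],
 [-0.5257, 1]]


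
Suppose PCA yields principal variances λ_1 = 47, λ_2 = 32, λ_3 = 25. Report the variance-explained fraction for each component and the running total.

Step 1 — total variance = trace(Sigma) = Σ λ_i = 47 + 32 + 25 = 104.

Step 2 — fraction explained by component i = λ_i / Σ λ:
  PC1: 47/104 = 0.4519
  PC2: 32/104 = 0.3077
  PC3: 25/104 = 0.2404

Step 3 — cumulative fraction after k components = (λ_1 + ... + λ_k) / Σ λ:
  k = 1: 47/104 = 0.4519
  k = 2: (47 + 32)/104 = 79/104 = 0.7596
  k = 3: (47 + 32 + 25)/104 = 104/104 = 1

Summary (fraction, with percent):

explained: PC1 0.4519 (45.19%), PC2 0.3077 (30.77%), PC3 0.2404 (24.04%);  cumulative: 0.4519, 0.7596, 1


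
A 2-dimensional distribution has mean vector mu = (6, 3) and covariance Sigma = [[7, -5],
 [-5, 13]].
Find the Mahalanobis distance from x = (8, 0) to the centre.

Step 1 — centre the observation: (x - mu) = (2, -3).

Step 2 — invert Sigma. det(Sigma) = 7·13 - (-5)² = 66.
  Sigma^{-1} = (1/det) · [[d, -b], [-b, a]] = [[0.197, 0.0758],
 [0.0758, 0.1061]].

Step 3 — form the quadratic (x - mu)^T · Sigma^{-1} · (x - mu):
  Sigma^{-1} · (x - mu) = (0.1667, -0.1667).
  (x - mu)^T · [Sigma^{-1} · (x - mu)] = (2)·(0.1667) + (-3)·(-0.1667) = 0.8333.

Step 4 — take square root: d = √(0.8333) ≈ 0.9129.

d(x, mu) = √(0.8333) ≈ 0.9129


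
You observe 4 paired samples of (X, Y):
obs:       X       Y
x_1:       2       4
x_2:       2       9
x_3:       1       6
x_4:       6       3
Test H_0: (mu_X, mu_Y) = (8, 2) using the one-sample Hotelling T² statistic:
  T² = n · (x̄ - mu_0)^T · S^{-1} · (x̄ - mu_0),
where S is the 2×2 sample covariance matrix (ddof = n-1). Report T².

Step 1 — sample mean vector:
  mean(X) = (2 + 2 + 1 + 6) / 4 = 11/4 = 2.75
  mean(Y) = (4 + 9 + 6 + 3) / 4 = 22/4 = 5.5
  x̄ = (2.75, 5.5),  deviation x̄ - mu_0 = (2.75, 5.5) - (8, 2) = (-5.25, 3.5).

Step 2 — sample covariance matrix, S[i,j] = (1/(n-1)) · Σ_k (x_{k,i} - mean_i) · (x_{k,j} - mean_j), divisor n-1 = 3:
  S[X,X] = ((-0.75)·(-0.75) + (-0.75)·(-0.75) + (-1.75)·(-1.75) + (3.25)·(3.25)) / 3 = 14.75/3 = 4.9167
  S[X,Y] = ((-0.75)·(-1.5) + (-0.75)·(3.5) + (-1.75)·(0.5) + (3.25)·(-2.5)) / 3 = -10.5/3 = -3.5
  S[Y,Y] = ((-1.5)·(-1.5) + (3.5)·(3.5) + (0.5)·(0.5) + (-2.5)·(-2.5)) / 3 = 21/3 = 7
  S = [[4.9167, -3.5],
 [-3.5, 7]].

Step 3 — invert S. det(S) = 4.9167·7 - (-3.5)² = 22.1667.
  S^{-1} = (1/det) · [[d, -b], [-b, a]] = [[0.3158, 0.1579],
 [0.1579, 0.2218]].

Step 4 — quadratic form (x̄ - mu_0)^T · S^{-1} · (x̄ - mu_0):
  S^{-1} · (x̄ - mu_0) = (-1.1053, -0.0526),
  (x̄ - mu_0)^T · [...] = (-5.25)·(-1.1053) + (3.5)·(-0.0526) = 5.6184.

Step 5 — scale by n: T² = 4 · 5.6184 = 22.4737.

T² ≈ 22.4737


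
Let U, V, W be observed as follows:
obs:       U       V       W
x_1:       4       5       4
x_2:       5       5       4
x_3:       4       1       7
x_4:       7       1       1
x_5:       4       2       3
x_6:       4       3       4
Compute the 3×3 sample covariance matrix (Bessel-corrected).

Step 1 — column means:
  mean(U) = (4 + 5 + 4 + 7 + 4 + 4) / 6 = 28/6 = 4.6667
  mean(V) = (5 + 5 + 1 + 1 + 2 + 3) / 6 = 17/6 = 2.8333
  mean(W) = (4 + 4 + 7 + 1 + 3 + 4) / 6 = 23/6 = 3.8333

Step 2 — sample covariance S[i,j] = (1/(n-1)) · Σ_k (x_{k,i} - mean_i) · (x_{k,j} - mean_j), with n-1 = 5.
  S[U,U] = ((-0.6667)·(-0.6667) + (0.3333)·(0.3333) + (-0.6667)·(-0.6667) + (2.3333)·(2.3333) + (-0.6667)·(-0.6667) + (-0.6667)·(-0.6667)) / 5 = 7.3333/5 = 1.4667
  S[U,V] = ((-0.6667)·(2.1667) + (0.3333)·(2.1667) + (-0.6667)·(-1.8333) + (2.3333)·(-1.8333) + (-0.6667)·(-0.8333) + (-0.6667)·(0.1667)) / 5 = -3.3333/5 = -0.6667
  S[U,W] = ((-0.6667)·(0.1667) + (0.3333)·(0.1667) + (-0.6667)·(3.1667) + (2.3333)·(-2.8333) + (-0.6667)·(-0.8333) + (-0.6667)·(0.1667)) / 5 = -8.3333/5 = -1.6667
  S[V,V] = ((2.1667)·(2.1667) + (2.1667)·(2.1667) + (-1.8333)·(-1.8333) + (-1.8333)·(-1.8333) + (-0.8333)·(-0.8333) + (0.1667)·(0.1667)) / 5 = 16.8333/5 = 3.3667
  S[V,W] = ((2.1667)·(0.1667) + (2.1667)·(0.1667) + (-1.8333)·(3.1667) + (-1.8333)·(-2.8333) + (-0.8333)·(-0.8333) + (0.1667)·(0.1667)) / 5 = 0.8333/5 = 0.1667
  S[W,W] = ((0.1667)·(0.1667) + (0.1667)·(0.1667) + (3.1667)·(3.1667) + (-2.8333)·(-2.8333) + (-0.8333)·(-0.8333) + (0.1667)·(0.1667)) / 5 = 18.8333/5 = 3.7667

S is symmetric (S[j,i] = S[i,j]). Assembling:

S = [[1.4667, -0.6667, -1.6667],
 [-0.6667, 3.3667, 0.1667],
 [-1.6667, 0.1667, 3.7667]]


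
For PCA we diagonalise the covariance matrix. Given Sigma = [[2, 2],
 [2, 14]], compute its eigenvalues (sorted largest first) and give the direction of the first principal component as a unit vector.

Step 1 — characteristic polynomial of 2×2 Sigma:
  det(Sigma - λI) = λ² - trace · λ + det = 0.
  trace = 2 + 14 = 16, det = 2·14 - (2)² = 24.
Step 2 — discriminant:
  Δ = trace² - 4·det = 256 - 96 = 160.
Step 3 — eigenvalues:
  λ = (trace ± √Δ)/2 = (16 ± 12.6491)/2,
  λ_1 = 14.3246,  λ_2 = 1.6754.

Step 4 — unit eigenvector for λ_1: solve (Sigma - λ_1 I)v = 0. First row:
  (2 - 14.3246)·v_x + (2)·v_y = 0, i.e. (-12.3246)·v_x + (2)·v_y = 0,
  so v ∝ (b, λ_1 - a) = (2, 12.3246) = u.
  ||u|| = √((2)² + (12.3246)²) = √(155.8947) ≈ 12.4858,
  v_1 = u/||u|| ≈ (0.1602, 0.9871) (||v_1|| = 1).

λ_1 = 14.3246,  λ_2 = 1.6754;  v_1 ≈ (0.1602, 0.9871)


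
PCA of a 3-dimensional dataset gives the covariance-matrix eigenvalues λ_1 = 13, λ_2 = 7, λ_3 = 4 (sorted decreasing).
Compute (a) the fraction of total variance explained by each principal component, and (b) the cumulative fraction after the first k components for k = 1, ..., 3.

Step 1 — total variance = trace(Sigma) = Σ λ_i = 13 + 7 + 4 = 24.

Step 2 — fraction explained by component i = λ_i / Σ λ:
  PC1: 13/24 = 0.5417
  PC2: 7/24 = 0.2917
  PC3: 4/24 = 0.1667

Step 3 — cumulative fraction after k components = (λ_1 + ... + λ_k) / Σ λ:
  k = 1: 13/24 = 0.5417
  k = 2: (13 + 7)/24 = 20/24 = 0.8333
  k = 3: (13 + 7 + 4)/24 = 24/24 = 1

Summary (fraction, with percent):

explained: PC1 0.5417 (54.17%), PC2 0.2917 (29.17%), PC3 0.1667 (16.67%);  cumulative: 0.5417, 0.8333, 1


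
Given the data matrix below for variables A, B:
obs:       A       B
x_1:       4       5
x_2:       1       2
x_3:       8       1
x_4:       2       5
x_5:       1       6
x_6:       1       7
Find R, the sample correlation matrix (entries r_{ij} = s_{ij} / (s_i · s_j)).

Step 1 — column means:
  mean(A) = (4 + 1 + 8 + 2 + 1 + 1) / 6 = 17/6 = 2.8333
  mean(B) = (5 + 2 + 1 + 5 + 6 + 7) / 6 = 26/6 = 4.3333

Step 2 — sample variances and covariances s[i,j] = (1/(n-1)) · Σ_k (x_{k,i} - mean_i) · (x_{k,j} - mean_j), with n-1 = 5:
  s[A,A] = ((1.1667)·(1.1667) + (-1.8333)·(-1.8333) + (5.1667)·(5.1667) + (-0.8333)·(-0.8333) + (-1.8333)·(-1.8333) + (-1.8333)·(-1.8333)) / 5 = 38.8333/5 = 7.7667
  s[A,B] = ((1.1667)·(0.6667) + (-1.8333)·(-2.3333) + (5.1667)·(-3.3333) + (-0.8333)·(0.6667) + (-1.8333)·(1.6667) + (-1.8333)·(2.6667)) / 5 = -20.6667/5 = -4.1333
  s[B,B] = ((0.6667)·(0.6667) + (-2.3333)·(-2.3333) + (-3.3333)·(-3.3333) + (0.6667)·(0.6667) + (1.6667)·(1.6667) + (2.6667)·(2.6667)) / 5 = 27.3333/5 = 5.4667
  Sample standard deviations s_i = √(s[i,i]):
  s(A) = √(7.7667) = 2.7869
  s(B) = √(5.4667) = 2.3381

Step 3 — r_{ij} = s_{ij} / (s_i · s_j):
  r[A,A] = 1 (diagonal).
  r[A,B] = -4.1333 / (2.7869 · 2.3381) = -4.1333 / 6.516 = -0.6343
  r[B,B] = 1 (diagonal).

R is symmetric with unit diagonal. Assembling:

R = [[1, -0.6343],
 [-0.6343, 1]]


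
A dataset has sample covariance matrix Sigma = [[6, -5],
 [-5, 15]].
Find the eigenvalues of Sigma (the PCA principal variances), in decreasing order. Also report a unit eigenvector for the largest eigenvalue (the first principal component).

Step 1 — characteristic polynomial of 2×2 Sigma:
  det(Sigma - λI) = λ² - trace · λ + det = 0.
  trace = 6 + 15 = 21, det = 6·15 - (-5)² = 65.
Step 2 — discriminant:
  Δ = trace² - 4·det = 441 - 260 = 181.
Step 3 — eigenvalues:
  λ = (trace ± √Δ)/2 = (21 ± 13.4536)/2,
  λ_1 = 17.2268,  λ_2 = 3.7732.

Step 4 — unit eigenvector for λ_1: solve (Sigma - λ_1 I)v = 0. First row:
  (6 - 17.2268)·v_x + (-5)·v_y = 0, i.e. (-11.2268)·v_x + (-5)·v_y = 0,
  so v ∝ (b, λ_1 - a) = (-5, 11.2268); multiply by -1 so the first entry is positive: u = (5, -11.2268).
  ||u|| = √((5)² + (-11.2268)²) = √(151.0413) ≈ 12.2899,
  v_1 = u/||u|| ≈ (0.4068, -0.9135) (||v_1|| = 1).

λ_1 = 17.2268,  λ_2 = 3.7732;  v_1 ≈ (0.4068, -0.9135)


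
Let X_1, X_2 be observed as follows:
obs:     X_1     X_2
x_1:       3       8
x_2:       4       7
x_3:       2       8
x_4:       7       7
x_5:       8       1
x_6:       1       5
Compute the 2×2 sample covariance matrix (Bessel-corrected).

Step 1 — column means:
  mean(X_1) = (3 + 4 + 2 + 7 + 8 + 1) / 6 = 25/6 = 4.1667
  mean(X_2) = (8 + 7 + 8 + 7 + 1 + 5) / 6 = 36/6 = 6

Step 2 — sample covariance S[i,j] = (1/(n-1)) · Σ_k (x_{k,i} - mean_i) · (x_{k,j} - mean_j), with n-1 = 5.
  S[X_1,X_1] = ((-1.1667)·(-1.1667) + (-0.1667)·(-0.1667) + (-2.1667)·(-2.1667) + (2.8333)·(2.8333) + (3.8333)·(3.8333) + (-3.1667)·(-3.1667)) / 5 = 38.8333/5 = 7.7667
  S[X_1,X_2] = ((-1.1667)·(2) + (-0.1667)·(1) + (-2.1667)·(2) + (2.8333)·(1) + (3.8333)·(-5) + (-3.1667)·(-1)) / 5 = -20/5 = -4
  S[X_2,X_2] = ((2)·(2) + (1)·(1) + (2)·(2) + (1)·(1) + (-5)·(-5) + (-1)·(-1)) / 5 = 36/5 = 7.2

S is symmetric (S[j,i] = S[i,j]). Assembling:

S = [[7.7667, -4],
 [-4, 7.2]]


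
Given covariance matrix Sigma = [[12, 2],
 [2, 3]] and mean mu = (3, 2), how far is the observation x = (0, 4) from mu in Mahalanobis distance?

Step 1 — centre the observation: (x - mu) = (-3, 2).

Step 2 — invert Sigma. det(Sigma) = 12·3 - (2)² = 32.
  Sigma^{-1} = (1/det) · [[d, -b], [-b, a]] = [[0.0938, -0.0625],
 [-0.0625, 0.375]].

Step 3 — form the quadratic (x - mu)^T · Sigma^{-1} · (x - mu):
  Sigma^{-1} · (x - mu) = (-0.4062, 0.9375).
  (x - mu)^T · [Sigma^{-1} · (x - mu)] = (-3)·(-0.4062) + (2)·(0.9375) = 3.0938.

Step 4 — take square root: d = √(3.0938) ≈ 1.7589.

d(x, mu) = √(3.0938) ≈ 1.7589


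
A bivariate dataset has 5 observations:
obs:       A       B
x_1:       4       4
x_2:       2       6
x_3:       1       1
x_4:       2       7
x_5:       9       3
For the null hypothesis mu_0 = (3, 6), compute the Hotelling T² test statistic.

Step 1 — sample mean vector:
  mean(A) = (4 + 2 + 1 + 2 + 9) / 5 = 18/5 = 3.6
  mean(B) = (4 + 6 + 1 + 7 + 3) / 5 = 21/5 = 4.2
  x̄ = (3.6, 4.2),  deviation x̄ - mu_0 = (3.6, 4.2) - (3, 6) = (0.6, -1.8).

Step 2 — sample covariance matrix, S[i,j] = (1/(n-1)) · Σ_k (x_{k,i} - mean_i) · (x_{k,j} - mean_j), divisor n-1 = 4:
  S[A,A] = ((0.4)·(0.4) + (-1.6)·(-1.6) + (-2.6)·(-2.6) + (-1.6)·(-1.6) + (5.4)·(5.4)) / 4 = 41.2/4 = 10.3
  S[A,B] = ((0.4)·(-0.2) + (-1.6)·(1.8) + (-2.6)·(-3.2) + (-1.6)·(2.8) + (5.4)·(-1.2)) / 4 = -5.6/4 = -1.4
  S[B,B] = ((-0.2)·(-0.2) + (1.8)·(1.8) + (-3.2)·(-3.2) + (2.8)·(2.8) + (-1.2)·(-1.2)) / 4 = 22.8/4 = 5.7
  S = [[10.3, -1.4],
 [-1.4, 5.7]].

Step 3 — invert S. det(S) = 10.3·5.7 - (-1.4)² = 56.75.
  S^{-1} = (1/det) · [[d, -b], [-b, a]] = [[0.1004, 0.0247],
 [0.0247, 0.1815]].

Step 4 — quadratic form (x̄ - mu_0)^T · S^{-1} · (x̄ - mu_0):
  S^{-1} · (x̄ - mu_0) = (0.0159, -0.3119),
  (x̄ - mu_0)^T · [...] = (0.6)·(0.0159) + (-1.8)·(-0.3119) = 0.5709.

Step 5 — scale by n: T² = 5 · 0.5709 = 2.8546.

T² ≈ 2.8546


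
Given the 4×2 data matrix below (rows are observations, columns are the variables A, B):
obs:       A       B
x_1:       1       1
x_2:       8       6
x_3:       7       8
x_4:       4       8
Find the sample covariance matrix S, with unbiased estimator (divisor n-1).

Step 1 — column means:
  mean(A) = (1 + 8 + 7 + 4) / 4 = 20/4 = 5
  mean(B) = (1 + 6 + 8 + 8) / 4 = 23/4 = 5.75

Step 2 — sample covariance S[i,j] = (1/(n-1)) · Σ_k (x_{k,i} - mean_i) · (x_{k,j} - mean_j), with n-1 = 3.
  S[A,A] = ((-4)·(-4) + (3)·(3) + (2)·(2) + (-1)·(-1)) / 3 = 30/3 = 10
  S[A,B] = ((-4)·(-4.75) + (3)·(0.25) + (2)·(2.25) + (-1)·(2.25)) / 3 = 22/3 = 7.3333
  S[B,B] = ((-4.75)·(-4.75) + (0.25)·(0.25) + (2.25)·(2.25) + (2.25)·(2.25)) / 3 = 32.75/3 = 10.9167

S is symmetric (S[j,i] = S[i,j]). Assembling:

S = [[10, 7.3333],
 [7.3333, 10.9167]]


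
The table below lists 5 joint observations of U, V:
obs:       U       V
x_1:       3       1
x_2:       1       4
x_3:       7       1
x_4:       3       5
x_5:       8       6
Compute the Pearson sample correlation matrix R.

Step 1 — column means:
  mean(U) = (3 + 1 + 7 + 3 + 8) / 5 = 22/5 = 4.4
  mean(V) = (1 + 4 + 1 + 5 + 6) / 5 = 17/5 = 3.4

Step 2 — sample variances and covariances s[i,j] = (1/(n-1)) · Σ_k (x_{k,i} - mean_i) · (x_{k,j} - mean_j), with n-1 = 4:
  s[U,U] = ((-1.4)·(-1.4) + (-3.4)·(-3.4) + (2.6)·(2.6) + (-1.4)·(-1.4) + (3.6)·(3.6)) / 4 = 35.2/4 = 8.8
  s[U,V] = ((-1.4)·(-2.4) + (-3.4)·(0.6) + (2.6)·(-2.4) + (-1.4)·(1.6) + (3.6)·(2.6)) / 4 = 2.2/4 = 0.55
  s[V,V] = ((-2.4)·(-2.4) + (0.6)·(0.6) + (-2.4)·(-2.4) + (1.6)·(1.6) + (2.6)·(2.6)) / 4 = 21.2/4 = 5.3
  Sample standard deviations s_i = √(s[i,i]):
  s(U) = √(8.8) = 2.9665
  s(V) = √(5.3) = 2.3022

Step 3 — r_{ij} = s_{ij} / (s_i · s_j):
  r[U,U] = 1 (diagonal).
  r[U,V] = 0.55 / (2.9665 · 2.3022) = 0.55 / 6.8293 = 0.0805
  r[V,V] = 1 (diagonal).

R is symmetric with unit diagonal. Assembling:

R = [[1, 0.0805],
 [0.0805, 1]]


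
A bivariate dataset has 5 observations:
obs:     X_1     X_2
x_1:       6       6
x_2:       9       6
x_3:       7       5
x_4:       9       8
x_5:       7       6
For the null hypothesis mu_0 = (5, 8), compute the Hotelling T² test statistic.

Step 1 — sample mean vector:
  mean(X_1) = (6 + 9 + 7 + 9 + 7) / 5 = 38/5 = 7.6
  mean(X_2) = (6 + 6 + 5 + 8 + 6) / 5 = 31/5 = 6.2
  x̄ = (7.6, 6.2),  deviation x̄ - mu_0 = (7.6, 6.2) - (5, 8) = (2.6, -1.8).

Step 2 — sample covariance matrix, S[i,j] = (1/(n-1)) · Σ_k (x_{k,i} - mean_i) · (x_{k,j} - mean_j), divisor n-1 = 4:
  S[X_1,X_1] = ((-1.6)·(-1.6) + (1.4)·(1.4) + (-0.6)·(-0.6) + (1.4)·(1.4) + (-0.6)·(-0.6)) / 4 = 7.2/4 = 1.8
  S[X_1,X_2] = ((-1.6)·(-0.2) + (1.4)·(-0.2) + (-0.6)·(-1.2) + (1.4)·(1.8) + (-0.6)·(-0.2)) / 4 = 3.4/4 = 0.85
  S[X_2,X_2] = ((-0.2)·(-0.2) + (-0.2)·(-0.2) + (-1.2)·(-1.2) + (1.8)·(1.8) + (-0.2)·(-0.2)) / 4 = 4.8/4 = 1.2
  S = [[1.8, 0.85],
 [0.85, 1.2]].

Step 3 — invert S. det(S) = 1.8·1.2 - (0.85)² = 1.4375.
  S^{-1} = (1/det) · [[d, -b], [-b, a]] = [[0.8348, -0.5913],
 [-0.5913, 1.2522]].

Step 4 — quadratic form (x̄ - mu_0)^T · S^{-1} · (x̄ - mu_0):
  S^{-1} · (x̄ - mu_0) = (3.2348, -3.7913),
  (x̄ - mu_0)^T · [...] = (2.6)·(3.2348) + (-1.8)·(-3.7913) = 15.2348.

Step 5 — scale by n: T² = 5 · 15.2348 = 76.1739.

T² ≈ 76.1739


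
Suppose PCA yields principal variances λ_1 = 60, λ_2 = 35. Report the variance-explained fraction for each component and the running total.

Step 1 — total variance = trace(Sigma) = Σ λ_i = 60 + 35 = 95.

Step 2 — fraction explained by component i = λ_i / Σ λ:
  PC1: 60/95 = 0.6316
  PC2: 35/95 = 0.3684

Step 3 — cumulative fraction after k components = (λ_1 + ... + λ_k) / Σ λ:
  k = 1: 60/95 = 0.6316
  k = 2: (60 + 35)/95 = 95/95 = 1

Summary (fraction, with percent):

explained: PC1 0.6316 (63.16%), PC2 0.3684 (36.84%);  cumulative: 0.6316, 1


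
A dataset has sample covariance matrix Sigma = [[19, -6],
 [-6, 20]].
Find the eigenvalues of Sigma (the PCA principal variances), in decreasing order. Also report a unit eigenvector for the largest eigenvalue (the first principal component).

Step 1 — characteristic polynomial of 2×2 Sigma:
  det(Sigma - λI) = λ² - trace · λ + det = 0.
  trace = 19 + 20 = 39, det = 19·20 - (-6)² = 344.
Step 2 — discriminant:
  Δ = trace² - 4·det = 1521 - 1376 = 145.
Step 3 — eigenvalues:
  λ = (trace ± √Δ)/2 = (39 ± 12.0416)/2,
  λ_1 = 25.5208,  λ_2 = 13.4792.

Step 4 — unit eigenvector for λ_1: solve (Sigma - λ_1 I)v = 0. First row:
  (19 - 25.5208)·v_x + (-6)·v_y = 0, i.e. (-6.5208)·v_x + (-6)·v_y = 0,
  so v ∝ (b, λ_1 - a) = (-6, 6.5208); multiply by -1 so the first entry is positive: u = (6, -6.5208).
  ||u|| = √((6)² + (-6.5208)²) = √(78.5208) ≈ 8.8612,
  v_1 = u/||u|| ≈ (0.6771, -0.7359) (||v_1|| = 1).

λ_1 = 25.5208,  λ_2 = 13.4792;  v_1 ≈ (0.6771, -0.7359)


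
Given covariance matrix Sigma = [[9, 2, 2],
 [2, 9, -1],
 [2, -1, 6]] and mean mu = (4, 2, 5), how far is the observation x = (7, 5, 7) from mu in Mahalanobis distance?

Step 1 — centre the observation: (x - mu) = (3, 3, 2).

Step 2 — invert Sigma (cofactor / det for 3×3, or solve directly):
  Sigma^{-1} = [[0.1296, -0.0342, -0.0489],
 [-0.0342, 0.1222, 0.0318],
 [-0.0489, 0.0318, 0.1883]].

Step 3 — form the quadratic (x - mu)^T · Sigma^{-1} · (x - mu):
  Sigma^{-1} · (x - mu) = (0.1883, 0.3276, 0.3252).
  (x - mu)^T · [Sigma^{-1} · (x - mu)] = (3)·(0.1883) + (3)·(0.3276) + (2)·(0.3252) = 2.198.

Step 4 — take square root: d = √(2.198) ≈ 1.4826.

d(x, mu) = √(2.198) ≈ 1.4826


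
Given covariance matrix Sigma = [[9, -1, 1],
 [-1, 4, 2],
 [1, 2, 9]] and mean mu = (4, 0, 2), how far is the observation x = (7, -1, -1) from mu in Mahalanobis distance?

Step 1 — centre the observation: (x - mu) = (3, -1, -3).

Step 2 — invert Sigma (cofactor / det for 3×3, or solve directly):
  Sigma^{-1} = [[0.1181, 0.0406, -0.0221],
 [0.0406, 0.2952, -0.0701],
 [-0.0221, -0.0701, 0.1292]].

Step 3 — form the quadratic (x - mu)^T · Sigma^{-1} · (x - mu):
  Sigma^{-1} · (x - mu) = (0.3801, 0.0369, -0.3838).
  (x - mu)^T · [Sigma^{-1} · (x - mu)] = (3)·(0.3801) + (-1)·(0.0369) + (-3)·(-0.3838) = 2.2546.

Step 4 — take square root: d = √(2.2546) ≈ 1.5015.

d(x, mu) = √(2.2546) ≈ 1.5015


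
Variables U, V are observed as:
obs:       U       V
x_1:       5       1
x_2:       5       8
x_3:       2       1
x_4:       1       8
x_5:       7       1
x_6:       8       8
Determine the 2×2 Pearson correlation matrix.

Step 1 — column means:
  mean(U) = (5 + 5 + 2 + 1 + 7 + 8) / 6 = 28/6 = 4.6667
  mean(V) = (1 + 8 + 1 + 8 + 1 + 8) / 6 = 27/6 = 4.5

Step 2 — sample variances and covariances s[i,j] = (1/(n-1)) · Σ_k (x_{k,i} - mean_i) · (x_{k,j} - mean_j), with n-1 = 5:
  s[U,U] = ((0.3333)·(0.3333) + (0.3333)·(0.3333) + (-2.6667)·(-2.6667) + (-3.6667)·(-3.6667) + (2.3333)·(2.3333) + (3.3333)·(3.3333)) / 5 = 37.3333/5 = 7.4667
  s[U,V] = ((0.3333)·(-3.5) + (0.3333)·(3.5) + (-2.6667)·(-3.5) + (-3.6667)·(3.5) + (2.3333)·(-3.5) + (3.3333)·(3.5)) / 5 = 0/5 = 0
  s[V,V] = ((-3.5)·(-3.5) + (3.5)·(3.5) + (-3.5)·(-3.5) + (3.5)·(3.5) + (-3.5)·(-3.5) + (3.5)·(3.5)) / 5 = 73.5/5 = 14.7
  Sample standard deviations s_i = √(s[i,i]):
  s(U) = √(7.4667) = 2.7325
  s(V) = √(14.7) = 3.8341

Step 3 — r_{ij} = s_{ij} / (s_i · s_j):
  r[U,U] = 1 (diagonal).
  r[U,V] = 0 / (2.7325 · 3.8341) = 0 / 10.4766 = 0
  r[V,V] = 1 (diagonal).

R is symmetric with unit diagonal. Assembling:

R = [[1, 0],
 [0, 1]]


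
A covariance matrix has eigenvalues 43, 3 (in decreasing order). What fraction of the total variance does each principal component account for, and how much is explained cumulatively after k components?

Step 1 — total variance = trace(Sigma) = Σ λ_i = 43 + 3 = 46.

Step 2 — fraction explained by component i = λ_i / Σ λ:
  PC1: 43/46 = 0.9348
  PC2: 3/46 = 0.0652

Step 3 — cumulative fraction after k components = (λ_1 + ... + λ_k) / Σ λ:
  k = 1: 43/46 = 0.9348
  k = 2: (43 + 3)/46 = 46/46 = 1

Summary (fraction, with percent):

explained: PC1 0.9348 (93.48%), PC2 0.0652 (6.52%);  cumulative: 0.9348, 1


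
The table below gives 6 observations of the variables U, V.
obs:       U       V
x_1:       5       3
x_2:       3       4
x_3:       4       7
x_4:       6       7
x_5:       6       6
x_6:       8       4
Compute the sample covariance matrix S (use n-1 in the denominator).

Step 1 — column means:
  mean(U) = (5 + 3 + 4 + 6 + 6 + 8) / 6 = 32/6 = 5.3333
  mean(V) = (3 + 4 + 7 + 7 + 6 + 4) / 6 = 31/6 = 5.1667

Step 2 — sample covariance S[i,j] = (1/(n-1)) · Σ_k (x_{k,i} - mean_i) · (x_{k,j} - mean_j), with n-1 = 5.
  S[U,U] = ((-0.3333)·(-0.3333) + (-2.3333)·(-2.3333) + (-1.3333)·(-1.3333) + (0.6667)·(0.6667) + (0.6667)·(0.6667) + (2.6667)·(2.6667)) / 5 = 15.3333/5 = 3.0667
  S[U,V] = ((-0.3333)·(-2.1667) + (-2.3333)·(-1.1667) + (-1.3333)·(1.8333) + (0.6667)·(1.8333) + (0.6667)·(0.8333) + (2.6667)·(-1.1667)) / 5 = -0.3333/5 = -0.0667
  S[V,V] = ((-2.1667)·(-2.1667) + (-1.1667)·(-1.1667) + (1.8333)·(1.8333) + (1.8333)·(1.8333) + (0.8333)·(0.8333) + (-1.1667)·(-1.1667)) / 5 = 14.8333/5 = 2.9667

S is symmetric (S[j,i] = S[i,j]). Assembling:

S = [[3.0667, -0.0667],
 [-0.0667, 2.9667]]


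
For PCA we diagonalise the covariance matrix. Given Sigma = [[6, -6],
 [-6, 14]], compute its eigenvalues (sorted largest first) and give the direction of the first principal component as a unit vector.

Step 1 — characteristic polynomial of 2×2 Sigma:
  det(Sigma - λI) = λ² - trace · λ + det = 0.
  trace = 6 + 14 = 20, det = 6·14 - (-6)² = 48.
Step 2 — discriminant:
  Δ = trace² - 4·det = 400 - 192 = 208.
Step 3 — eigenvalues:
  λ = (trace ± √Δ)/2 = (20 ± 14.4222)/2,
  λ_1 = 17.2111,  λ_2 = 2.7889.

Step 4 — unit eigenvector for λ_1: solve (Sigma - λ_1 I)v = 0. First row:
  (6 - 17.2111)·v_x + (-6)·v_y = 0, i.e. (-11.2111)·v_x + (-6)·v_y = 0,
  so v ∝ (b, λ_1 - a) = (-6, 11.2111); multiply by -1 so the first entry is positive: u = (6, -11.2111).
  ||u|| = √((6)² + (-11.2111)²) = √(161.6888) ≈ 12.7157,
  v_1 = u/||u|| ≈ (0.4719, -0.8817) (||v_1|| = 1).

λ_1 = 17.2111,  λ_2 = 2.7889;  v_1 ≈ (0.4719, -0.8817)


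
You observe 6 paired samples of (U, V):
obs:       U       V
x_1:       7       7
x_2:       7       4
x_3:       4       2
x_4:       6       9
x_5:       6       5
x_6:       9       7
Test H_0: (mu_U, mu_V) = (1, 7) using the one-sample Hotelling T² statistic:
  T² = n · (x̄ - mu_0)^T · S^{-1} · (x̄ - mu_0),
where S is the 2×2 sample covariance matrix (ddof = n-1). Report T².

Step 1 — sample mean vector:
  mean(U) = (7 + 7 + 4 + 6 + 6 + 9) / 6 = 39/6 = 6.5
  mean(V) = (7 + 4 + 2 + 9 + 5 + 7) / 6 = 34/6 = 5.6667
  x̄ = (6.5, 5.6667),  deviation x̄ - mu_0 = (6.5, 5.6667) - (1, 7) = (5.5, -1.3333).

Step 2 — sample covariance matrix, S[i,j] = (1/(n-1)) · Σ_k (x_{k,i} - mean_i) · (x_{k,j} - mean_j), divisor n-1 = 5:
  S[U,U] = ((0.5)·(0.5) + (0.5)·(0.5) + (-2.5)·(-2.5) + (-0.5)·(-0.5) + (-0.5)·(-0.5) + (2.5)·(2.5)) / 5 = 13.5/5 = 2.7
  S[U,V] = ((0.5)·(1.3333) + (0.5)·(-1.6667) + (-2.5)·(-3.6667) + (-0.5)·(3.3333) + (-0.5)·(-0.6667) + (2.5)·(1.3333)) / 5 = 11/5 = 2.2
  S[V,V] = ((1.3333)·(1.3333) + (-1.6667)·(-1.6667) + (-3.6667)·(-3.6667) + (3.3333)·(3.3333) + (-0.6667)·(-0.6667) + (1.3333)·(1.3333)) / 5 = 31.3333/5 = 6.2667
  S = [[2.7, 2.2],
 [2.2, 6.2667]].

Step 3 — invert S. det(S) = 2.7·6.2667 - (2.2)² = 12.08.
  S^{-1} = (1/det) · [[d, -b], [-b, a]] = [[0.5188, -0.1821],
 [-0.1821, 0.2235]].

Step 4 — quadratic form (x̄ - mu_0)^T · S^{-1} · (x̄ - mu_0):
  S^{-1} · (x̄ - mu_0) = (3.096, -1.2997),
  (x̄ - mu_0)^T · [...] = (5.5)·(3.096) + (-1.3333)·(-1.2997) = 18.761.

Step 5 — scale by n: T² = 6 · 18.761 = 112.5662.

T² ≈ 112.5662


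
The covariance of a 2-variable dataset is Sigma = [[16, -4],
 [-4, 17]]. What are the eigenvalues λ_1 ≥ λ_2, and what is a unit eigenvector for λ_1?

Step 1 — characteristic polynomial of 2×2 Sigma:
  det(Sigma - λI) = λ² - trace · λ + det = 0.
  trace = 16 + 17 = 33, det = 16·17 - (-4)² = 256.
Step 2 — discriminant:
  Δ = trace² - 4·det = 1089 - 1024 = 65.
Step 3 — eigenvalues:
  λ = (trace ± √Δ)/2 = (33 ± 8.0623)/2,
  λ_1 = 20.5311,  λ_2 = 12.4689.

Step 4 — unit eigenvector for λ_1: solve (Sigma - λ_1 I)v = 0. First row:
  (16 - 20.5311)·v_x + (-4)·v_y = 0, i.e. (-4.5311)·v_x + (-4)·v_y = 0,
  so v ∝ (b, λ_1 - a) = (-4, 4.5311); multiply by -1 so the first entry is positive: u = (4, -4.5311).
  ||u|| = √((4)² + (-4.5311)²) = √(36.5311) ≈ 6.0441,
  v_1 = u/||u|| ≈ (0.6618, -0.7497) (||v_1|| = 1).

λ_1 = 20.5311,  λ_2 = 12.4689;  v_1 ≈ (0.6618, -0.7497)


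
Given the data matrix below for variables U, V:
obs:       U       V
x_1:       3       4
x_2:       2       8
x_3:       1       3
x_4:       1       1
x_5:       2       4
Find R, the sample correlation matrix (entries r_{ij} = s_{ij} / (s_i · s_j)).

Step 1 — column means:
  mean(U) = (3 + 2 + 1 + 1 + 2) / 5 = 9/5 = 1.8
  mean(V) = (4 + 8 + 3 + 1 + 4) / 5 = 20/5 = 4

Step 2 — sample variances and covariances s[i,j] = (1/(n-1)) · Σ_k (x_{k,i} - mean_i) · (x_{k,j} - mean_j), with n-1 = 4:
  s[U,U] = ((1.2)·(1.2) + (0.2)·(0.2) + (-0.8)·(-0.8) + (-0.8)·(-0.8) + (0.2)·(0.2)) / 4 = 2.8/4 = 0.7
  s[U,V] = ((1.2)·(0) + (0.2)·(4) + (-0.8)·(-1) + (-0.8)·(-3) + (0.2)·(0)) / 4 = 4/4 = 1
  s[V,V] = ((0)·(0) + (4)·(4) + (-1)·(-1) + (-3)·(-3) + (0)·(0)) / 4 = 26/4 = 6.5
  Sample standard deviations s_i = √(s[i,i]):
  s(U) = √(0.7) = 0.8367
  s(V) = √(6.5) = 2.5495

Step 3 — r_{ij} = s_{ij} / (s_i · s_j):
  r[U,U] = 1 (diagonal).
  r[U,V] = 1 / (0.8367 · 2.5495) = 1 / 2.1331 = 0.4688
  r[V,V] = 1 (diagonal).

R is symmetric with unit diagonal. Assembling:

R = [[1, 0.4688],
 [0.4688, 1]]


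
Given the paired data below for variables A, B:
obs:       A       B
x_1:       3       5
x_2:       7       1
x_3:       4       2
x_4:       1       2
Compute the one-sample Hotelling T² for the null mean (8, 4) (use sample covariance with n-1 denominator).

Step 1 — sample mean vector:
  mean(A) = (3 + 7 + 4 + 1) / 4 = 15/4 = 3.75
  mean(B) = (5 + 1 + 2 + 2) / 4 = 10/4 = 2.5
  x̄ = (3.75, 2.5),  deviation x̄ - mu_0 = (3.75, 2.5) - (8, 4) = (-4.25, -1.5).

Step 2 — sample covariance matrix, S[i,j] = (1/(n-1)) · Σ_k (x_{k,i} - mean_i) · (x_{k,j} - mean_j), divisor n-1 = 3:
  S[A,A] = ((-0.75)·(-0.75) + (3.25)·(3.25) + (0.25)·(0.25) + (-2.75)·(-2.75)) / 3 = 18.75/3 = 6.25
  S[A,B] = ((-0.75)·(2.5) + (3.25)·(-1.5) + (0.25)·(-0.5) + (-2.75)·(-0.5)) / 3 = -5.5/3 = -1.8333
  S[B,B] = ((2.5)·(2.5) + (-1.5)·(-1.5) + (-0.5)·(-0.5) + (-0.5)·(-0.5)) / 3 = 9/3 = 3
  S = [[6.25, -1.8333],
 [-1.8333, 3]].

Step 3 — invert S. det(S) = 6.25·3 - (-1.8333)² = 15.3889.
  S^{-1} = (1/det) · [[d, -b], [-b, a]] = [[0.1949, 0.1191],
 [0.1191, 0.4061]].

Step 4 — quadratic form (x̄ - mu_0)^T · S^{-1} · (x̄ - mu_0):
  S^{-1} · (x̄ - mu_0) = (-1.0072, -1.1155),
  (x̄ - mu_0)^T · [...] = (-4.25)·(-1.0072) + (-1.5)·(-1.1155) = 5.954.

Step 5 — scale by n: T² = 4 · 5.954 = 23.8159.

T² ≈ 23.8159


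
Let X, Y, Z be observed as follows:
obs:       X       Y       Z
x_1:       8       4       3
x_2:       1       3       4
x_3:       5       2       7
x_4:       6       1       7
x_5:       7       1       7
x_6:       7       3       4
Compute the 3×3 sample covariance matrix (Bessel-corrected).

Step 1 — column means:
  mean(X) = (8 + 1 + 5 + 6 + 7 + 7) / 6 = 34/6 = 5.6667
  mean(Y) = (4 + 3 + 2 + 1 + 1 + 3) / 6 = 14/6 = 2.3333
  mean(Z) = (3 + 4 + 7 + 7 + 7 + 4) / 6 = 32/6 = 5.3333

Step 2 — sample covariance S[i,j] = (1/(n-1)) · Σ_k (x_{k,i} - mean_i) · (x_{k,j} - mean_j), with n-1 = 5.
  S[X,X] = ((2.3333)·(2.3333) + (-4.6667)·(-4.6667) + (-0.6667)·(-0.6667) + (0.3333)·(0.3333) + (1.3333)·(1.3333) + (1.3333)·(1.3333)) / 5 = 31.3333/5 = 6.2667
  S[X,Y] = ((2.3333)·(1.6667) + (-4.6667)·(0.6667) + (-0.6667)·(-0.3333) + (0.3333)·(-1.3333) + (1.3333)·(-1.3333) + (1.3333)·(0.6667)) / 5 = -0.3333/5 = -0.0667
  S[X,Z] = ((2.3333)·(-2.3333) + (-4.6667)·(-1.3333) + (-0.6667)·(1.6667) + (0.3333)·(1.6667) + (1.3333)·(1.6667) + (1.3333)·(-1.3333)) / 5 = 0.6667/5 = 0.1333
  S[Y,Y] = ((1.6667)·(1.6667) + (0.6667)·(0.6667) + (-0.3333)·(-0.3333) + (-1.3333)·(-1.3333) + (-1.3333)·(-1.3333) + (0.6667)·(0.6667)) / 5 = 7.3333/5 = 1.4667
  S[Y,Z] = ((1.6667)·(-2.3333) + (0.6667)·(-1.3333) + (-0.3333)·(1.6667) + (-1.3333)·(1.6667) + (-1.3333)·(1.6667) + (0.6667)·(-1.3333)) / 5 = -10.6667/5 = -2.1333
  S[Z,Z] = ((-2.3333)·(-2.3333) + (-1.3333)·(-1.3333) + (1.6667)·(1.6667) + (1.6667)·(1.6667) + (1.6667)·(1.6667) + (-1.3333)·(-1.3333)) / 5 = 17.3333/5 = 3.4667

S is symmetric (S[j,i] = S[i,j]). Assembling:

S = [[6.2667, -0.0667, 0.1333],
 [-0.0667, 1.4667, -2.1333],
 [0.1333, -2.1333, 3.4667]]


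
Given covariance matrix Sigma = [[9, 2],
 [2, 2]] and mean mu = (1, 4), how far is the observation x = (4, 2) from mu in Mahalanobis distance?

Step 1 — centre the observation: (x - mu) = (3, -2).

Step 2 — invert Sigma. det(Sigma) = 9·2 - (2)² = 14.
  Sigma^{-1} = (1/det) · [[d, -b], [-b, a]] = [[0.1429, -0.1429],
 [-0.1429, 0.6429]].

Step 3 — form the quadratic (x - mu)^T · Sigma^{-1} · (x - mu):
  Sigma^{-1} · (x - mu) = (0.7143, -1.7143).
  (x - mu)^T · [Sigma^{-1} · (x - mu)] = (3)·(0.7143) + (-2)·(-1.7143) = 5.5714.

Step 4 — take square root: d = √(5.5714) ≈ 2.3604.

d(x, mu) = √(5.5714) ≈ 2.3604


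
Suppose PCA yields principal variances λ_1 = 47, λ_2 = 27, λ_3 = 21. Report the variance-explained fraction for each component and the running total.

Step 1 — total variance = trace(Sigma) = Σ λ_i = 47 + 27 + 21 = 95.

Step 2 — fraction explained by component i = λ_i / Σ λ:
  PC1: 47/95 = 0.4947
  PC2: 27/95 = 0.2842
  PC3: 21/95 = 0.2211

Step 3 — cumulative fraction after k components = (λ_1 + ... + λ_k) / Σ λ:
  k = 1: 47/95 = 0.4947
  k = 2: (47 + 27)/95 = 74/95 = 0.7789
  k = 3: (47 + 27 + 21)/95 = 95/95 = 1

Summary (fraction, with percent):

explained: PC1 0.4947 (49.47%), PC2 0.2842 (28.42%), PC3 0.2211 (22.11%);  cumulative: 0.4947, 0.7789, 1


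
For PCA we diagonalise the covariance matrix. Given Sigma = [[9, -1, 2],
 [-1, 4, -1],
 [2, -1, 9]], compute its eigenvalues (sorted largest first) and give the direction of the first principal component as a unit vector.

Step 1 — characteristic polynomial p(λ) = det(λI - Sigma) = λ³ - tr·λ² + c_1·λ - det, where tr = trace, c_1 = sum of the principal 2×2 minors, det = det(Sigma):
  tr = 9 + 4 + 9 = 22,
  c_1 = (9·4 - (-1)²) + (9·9 - (2)²) + (4·9 - (-1)²) = 35 + 77 + 35 = 147,
  det = 9·(4·9 - (-1)²) - (-1)·((-1)·9 - (-1)·(2)) + (2)·((-1)·(-1) - 4·(2)) = 9·(35) - (-1)·(-7) + (2)·(-7) = 294.
  So p(λ) = λ³ - 22λ² + 147λ - 294.
Step 2 — look for an integer root (rational root theorem: any rational root is an integer divisor of 294). Testing λ = 7:
  p(7) = 343 - 1078 + 1029 - 294 = 0  ✓
  Dividing out (λ - 7): p(λ) = (λ - 7)(λ² - 15λ + 42).
Step 3 — remaining eigenvalues from the quadratic λ² - 15λ + 42 = 0:
  Δ = 15² - 4·42 = 225 - 168 = 57,  λ = (15 ± √57)/2 = (15 ± 7.5498)/2 ≈ 11.2749 or 3.7251.
  Sorted: λ_1 = 11.2749,  λ_2 = 7,  λ_3 = 3.7251  (check: sum = 22 = tr ✓).

Step 4 — unit eigenvector for λ_1 ≈ 11.2749: v spans the null space of (Sigma - λ_1 I), whose rows are
  r_1 = (-2.2749, -1, 2),  r_2 = (-1, -7.2749, -1),  r_3 = (2, -1, -2.2749).
  v is orthogonal to every row, so take v ∝ r_1 × r_2 = ((-1)·(-1) - (2)·(-7.2749), (2)·(-1) - (-2.2749)·(-1), (-2.2749)·(-7.2749) - (-1)·(-1)) ≈ (15.5498, -4.2749, 15.5498).
  Let u = (15.5498, -4.2749, 15.5498).
  ||u|| = √((15.5498)² + (-4.2749)² + (15.5498)²) = √(501.8696) ≈ 22.4024,  v_1 = u/||u|| ≈ (0.6941, -0.1908, 0.6941) (||v_1|| = 1).

λ_1 = 11.2749,  λ_2 = 7,  λ_3 = 3.7251;  v_1 ≈ (0.6941, -0.1908, 0.6941)


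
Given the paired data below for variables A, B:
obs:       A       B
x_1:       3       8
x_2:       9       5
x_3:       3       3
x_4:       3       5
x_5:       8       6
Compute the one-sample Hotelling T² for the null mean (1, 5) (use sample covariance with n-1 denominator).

Step 1 — sample mean vector:
  mean(A) = (3 + 9 + 3 + 3 + 8) / 5 = 26/5 = 5.2
  mean(B) = (8 + 5 + 3 + 5 + 6) / 5 = 27/5 = 5.4
  x̄ = (5.2, 5.4),  deviation x̄ - mu_0 = (5.2, 5.4) - (1, 5) = (4.2, 0.4).

Step 2 — sample covariance matrix, S[i,j] = (1/(n-1)) · Σ_k (x_{k,i} - mean_i) · (x_{k,j} - mean_j), divisor n-1 = 4:
  S[A,A] = ((-2.2)·(-2.2) + (3.8)·(3.8) + (-2.2)·(-2.2) + (-2.2)·(-2.2) + (2.8)·(2.8)) / 4 = 36.8/4 = 9.2
  S[A,B] = ((-2.2)·(2.6) + (3.8)·(-0.4) + (-2.2)·(-2.4) + (-2.2)·(-0.4) + (2.8)·(0.6)) / 4 = 0.6/4 = 0.15
  S[B,B] = ((2.6)·(2.6) + (-0.4)·(-0.4) + (-2.4)·(-2.4) + (-0.4)·(-0.4) + (0.6)·(0.6)) / 4 = 13.2/4 = 3.3
  S = [[9.2, 0.15],
 [0.15, 3.3]].

Step 3 — invert S. det(S) = 9.2·3.3 - (0.15)² = 30.3375.
  S^{-1} = (1/det) · [[d, -b], [-b, a]] = [[0.1088, -0.0049],
 [-0.0049, 0.3033]].

Step 4 — quadratic form (x̄ - mu_0)^T · S^{-1} · (x̄ - mu_0):
  S^{-1} · (x̄ - mu_0) = (0.4549, 0.1005),
  (x̄ - mu_0)^T · [...] = (4.2)·(0.4549) + (0.4)·(0.1005) = 1.9507.

Step 5 — scale by n: T² = 5 · 1.9507 = 9.7536.

T² ≈ 9.7536


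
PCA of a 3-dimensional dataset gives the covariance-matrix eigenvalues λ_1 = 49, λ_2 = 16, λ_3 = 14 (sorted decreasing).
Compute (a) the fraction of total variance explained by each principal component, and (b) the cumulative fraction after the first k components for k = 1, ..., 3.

Step 1 — total variance = trace(Sigma) = Σ λ_i = 49 + 16 + 14 = 79.

Step 2 — fraction explained by component i = λ_i / Σ λ:
  PC1: 49/79 = 0.6203
  PC2: 16/79 = 0.2025
  PC3: 14/79 = 0.1772

Step 3 — cumulative fraction after k components = (λ_1 + ... + λ_k) / Σ λ:
  k = 1: 49/79 = 0.6203
  k = 2: (49 + 16)/79 = 65/79 = 0.8228
  k = 3: (49 + 16 + 14)/79 = 79/79 = 1

Summary (fraction, with percent):

explained: PC1 0.6203 (62.03%), PC2 0.2025 (20.25%), PC3 0.1772 (17.72%);  cumulative: 0.6203, 0.8228, 1
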